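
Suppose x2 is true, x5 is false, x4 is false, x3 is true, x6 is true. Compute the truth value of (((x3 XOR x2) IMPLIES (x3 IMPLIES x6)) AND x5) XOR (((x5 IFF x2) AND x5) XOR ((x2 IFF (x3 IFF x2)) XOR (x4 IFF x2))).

Substituting x2=True, x5=False, x4=False, x3=True, x6=True:
x3 XOR x2 = True XOR True = False
x3 IMPLIES x6 = True IMPLIES True = True
(x3 XOR x2) IMPLIES (x3 IMPLIES x6) = False IMPLIES True = True
((x3 XOR x2) IMPLIES (x3 IMPLIES x6)) AND x5 = True AND False = False
x5 IFF x2 = False IFF True = False
(x5 IFF x2) AND x5 = False AND False = False
x3 IFF x2 = True IFF True = True
x2 IFF (x3 IFF x2) = True IFF True = True
x4 IFF x2 = False IFF True = False
(x2 IFF (x3 IFF x2)) XOR (x4 IFF x2) = True XOR False = True
((x5 IFF x2) AND x5) XOR ((x2 IFF (x3 IFF x2)) XOR (x4 IFF x2)) = False XOR True = True
(((x3 XOR x2) IMPLIES (x3 IMPLIES x6)) AND x5) XOR (((x5 IFF x2) AND x5) XOR ((x2 IFF (x3 IFF x2)) XOR (x4 IFF x2))) = False XOR True = True

True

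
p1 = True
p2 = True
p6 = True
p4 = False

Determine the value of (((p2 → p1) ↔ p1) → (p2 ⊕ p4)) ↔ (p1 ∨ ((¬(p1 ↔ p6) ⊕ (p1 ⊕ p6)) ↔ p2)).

True

Substituting p1=True, p2=True, p6=True, p4=False:
p2 → p1 = True → True = True
(p2 → p1) ↔ p1 = True ↔ True = True
p2 ⊕ p4 = True ⊕ False = True
((p2 → p1) ↔ p1) → (p2 ⊕ p4) = True → True = True
p1 ↔ p6 = True ↔ True = True
¬(p1 ↔ p6) = ¬True = False
p1 ⊕ p6 = True ⊕ True = False
¬(p1 ↔ p6) ⊕ (p1 ⊕ p6) = False ⊕ False = False
(¬(p1 ↔ p6) ⊕ (p1 ⊕ p6)) ↔ p2 = False ↔ True = False
p1 ∨ ((¬(p1 ↔ p6) ⊕ (p1 ⊕ p6)) ↔ p2) = True ∨ False = True
(((p2 → p1) ↔ p1) → (p2 ⊕ p4)) ↔ (p1 ∨ ((¬(p1 ↔ p6) ⊕ (p1 ⊕ p6)) ↔ p2)) = True ↔ True = True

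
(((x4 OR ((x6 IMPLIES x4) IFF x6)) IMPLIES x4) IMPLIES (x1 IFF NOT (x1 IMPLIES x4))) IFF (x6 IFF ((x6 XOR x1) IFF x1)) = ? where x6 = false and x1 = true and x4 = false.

Substituting x6=false, x1=true, x4=false:
x6 IMPLIES x4 = false IMPLIES false = true
(x6 IMPLIES x4) IFF x6 = true IFF false = false
x4 OR ((x6 IMPLIES x4) IFF x6) = false OR false = false
(x4 OR ((x6 IMPLIES x4) IFF x6)) IMPLIES x4 = false IMPLIES false = true
x1 IMPLIES x4 = true IMPLIES false = false
NOT (x1 IMPLIES x4) = NOT false = true
x1 IFF NOT (x1 IMPLIES x4) = true IFF true = true
((x4 OR ((x6 IMPLIES x4) IFF x6)) IMPLIES x4) IMPLIES (x1 IFF NOT (x1 IMPLIES x4)) = true IMPLIES true = true
x6 XOR x1 = false XOR true = true
(x6 XOR x1) IFF x1 = true IFF true = true
x6 IFF ((x6 XOR x1) IFF x1) = false IFF true = false
(((x4 OR ((x6 IMPLIES x4) IFF x6)) IMPLIES x4) IMPLIES (x1 IFF NOT (x1 IMPLIES x4))) IFF (x6 IFF ((x6 XOR x1) IFF x1)) = true IFF false = false

false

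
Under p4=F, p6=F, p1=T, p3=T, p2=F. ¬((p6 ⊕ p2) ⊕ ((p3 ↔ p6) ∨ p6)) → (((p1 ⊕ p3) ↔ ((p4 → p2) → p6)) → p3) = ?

Substituting p4=F, p6=F, p1=T, p3=T, p2=F:
p6 ⊕ p2 = F ⊕ F = F
p3 ↔ p6 = T ↔ F = F
(p3 ↔ p6) ∨ p6 = F ∨ F = F
(p6 ⊕ p2) ⊕ ((p3 ↔ p6) ∨ p6) = F ⊕ F = F
¬((p6 ⊕ p2) ⊕ ((p3 ↔ p6) ∨ p6)) = ¬F = T
p1 ⊕ p3 = T ⊕ T = F
p4 → p2 = F → F = T
(p4 → p2) → p6 = T → F = F
(p1 ⊕ p3) ↔ ((p4 → p2) → p6) = F ↔ F = T
((p1 ⊕ p3) ↔ ((p4 → p2) → p6)) → p3 = T → T = T
¬((p6 ⊕ p2) ⊕ ((p3 ↔ p6) ∨ p6)) → (((p1 ⊕ p3) ↔ ((p4 → p2) → p6)) → p3) = T → T = T

T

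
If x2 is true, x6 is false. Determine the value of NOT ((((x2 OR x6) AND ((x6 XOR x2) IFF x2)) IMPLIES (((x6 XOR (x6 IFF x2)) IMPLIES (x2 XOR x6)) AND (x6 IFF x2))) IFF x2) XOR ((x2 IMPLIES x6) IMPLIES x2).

x2 OR x6 = true OR false = true
x6 XOR x2 = false XOR true = true
(x6 XOR x2) IFF x2 = true IFF true = true
(x2 OR x6) AND ((x6 XOR x2) IFF x2) = true AND true = true
x6 IFF x2 = false IFF true = false
x6 XOR (x6 IFF x2) = false XOR false = false
x2 XOR x6 = true XOR false = true
(x6 XOR (x6 IFF x2)) IMPLIES (x2 XOR x6) = false IMPLIES true = true
x6 IFF x2 = false IFF true = false
((x6 XOR (x6 IFF x2)) IMPLIES (x2 XOR x6)) AND (x6 IFF x2) = true AND false = false
((x2 OR x6) AND ((x6 XOR x2) IFF x2)) IMPLIES (((x6 XOR (x6 IFF x2)) IMPLIES (x2 XOR x6)) AND (x6 IFF x2)) = true IMPLIES false = false
(((x2 OR x6) AND ((x6 XOR x2) IFF x2)) IMPLIES (((x6 XOR (x6 IFF x2)) IMPLIES (x2 XOR x6)) AND (x6 IFF x2))) IFF x2 = false IFF true = false
NOT ((((x2 OR x6) AND ((x6 XOR x2) IFF x2)) IMPLIES (((x6 XOR (x6 IFF x2)) IMPLIES (x2 XOR x6)) AND (x6 IFF x2))) IFF x2) = NOT false = true
x2 IMPLIES x6 = true IMPLIES false = false
(x2 IMPLIES x6) IMPLIES x2 = false IMPLIES true = true
NOT ((((x2 OR x6) AND ((x6 XOR x2) IFF x2)) IMPLIES (((x6 XOR (x6 IFF x2)) IMPLIES (x2 XOR x6)) AND (x6 IFF x2))) IFF x2) XOR ((x2 IMPLIES x6) IMPLIES x2) = true XOR true = false

false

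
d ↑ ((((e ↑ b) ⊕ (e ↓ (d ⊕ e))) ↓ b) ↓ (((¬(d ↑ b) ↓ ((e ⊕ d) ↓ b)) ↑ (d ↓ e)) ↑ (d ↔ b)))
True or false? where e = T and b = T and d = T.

e ↑ b = T ↑ T = F
d ⊕ e = T ⊕ T = F
e ↓ (d ⊕ e) = T ↓ F = F
(e ↑ b) ⊕ (e ↓ (d ⊕ e)) = F ⊕ F = F
((e ↑ b) ⊕ (e ↓ (d ⊕ e))) ↓ b = F ↓ T = F
d ↑ b = T ↑ T = F
¬(d ↑ b) = ¬F = T
e ⊕ d = T ⊕ T = F
(e ⊕ d) ↓ b = F ↓ T = F
¬(d ↑ b) ↓ ((e ⊕ d) ↓ b) = T ↓ F = F
d ↓ e = T ↓ T = F
(¬(d ↑ b) ↓ ((e ⊕ d) ↓ b)) ↑ (d ↓ e) = F ↑ F = T
d ↔ b = T ↔ T = T
((¬(d ↑ b) ↓ ((e ⊕ d) ↓ b)) ↑ (d ↓ e)) ↑ (d ↔ b) = T ↑ T = F
(((e ↑ b) ⊕ (e ↓ (d ⊕ e))) ↓ b) ↓ (((¬(d ↑ b) ↓ ((e ⊕ d) ↓ b)) ↑ (d ↓ e)) ↑ (d ↔ b)) = F ↓ F = T
d ↑ ((((e ↑ b) ⊕ (e ↓ (d ⊕ e))) ↓ b) ↓ (((¬(d ↑ b) ↓ ((e ⊕ d) ↓ b)) ↑ (d ↓ e)) ↑ (d ↔ b))) = T ↑ T = F

F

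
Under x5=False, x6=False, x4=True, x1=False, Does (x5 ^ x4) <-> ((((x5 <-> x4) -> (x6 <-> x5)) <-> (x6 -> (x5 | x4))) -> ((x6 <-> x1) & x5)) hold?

x5 ^ x4 = False ^ True = True
x5 <-> x4 = False <-> True = False
x6 <-> x5 = False <-> False = True
(x5 <-> x4) -> (x6 <-> x5) = False -> True = True
x5 | x4 = False | True = True
x6 -> (x5 | x4) = False -> True = True
((x5 <-> x4) -> (x6 <-> x5)) <-> (x6 -> (x5 | x4)) = True <-> True = True
x6 <-> x1 = False <-> False = True
(x6 <-> x1) & x5 = True & False = False
(((x5 <-> x4) -> (x6 <-> x5)) <-> (x6 -> (x5 | x4))) -> ((x6 <-> x1) & x5) = True -> False = False
(x5 ^ x4) <-> ((((x5 <-> x4) -> (x6 <-> x5)) <-> (x6 -> (x5 | x4))) -> ((x6 <-> x1) & x5)) = True <-> False = False

False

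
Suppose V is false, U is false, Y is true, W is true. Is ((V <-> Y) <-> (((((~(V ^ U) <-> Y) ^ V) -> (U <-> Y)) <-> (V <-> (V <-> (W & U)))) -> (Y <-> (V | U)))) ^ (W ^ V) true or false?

Substituting V=F, U=F, Y=T, W=T:
V <-> Y = F <-> T = F
V ^ U = F ^ F = F
~(V ^ U) = ~F = T
~(V ^ U) <-> Y = T <-> T = T
(~(V ^ U) <-> Y) ^ V = T ^ F = T
U <-> Y = F <-> T = F
((~(V ^ U) <-> Y) ^ V) -> (U <-> Y) = T -> F = F
W & U = T & F = F
V <-> (W & U) = F <-> F = T
V <-> (V <-> (W & U)) = F <-> T = F
(((~(V ^ U) <-> Y) ^ V) -> (U <-> Y)) <-> (V <-> (V <-> (W & U))) = F <-> F = T
V | U = F | F = F
Y <-> (V | U) = T <-> F = F
((((~(V ^ U) <-> Y) ^ V) -> (U <-> Y)) <-> (V <-> (V <-> (W & U)))) -> (Y <-> (V | U)) = T -> F = F
(V <-> Y) <-> (((((~(V ^ U) <-> Y) ^ V) -> (U <-> Y)) <-> (V <-> (V <-> (W & U)))) -> (Y <-> (V | U))) = F <-> F = T
W ^ V = T ^ F = T
((V <-> Y) <-> (((((~(V ^ U) <-> Y) ^ V) -> (U <-> Y)) <-> (V <-> (V <-> (W & U)))) -> (Y <-> (V | U)))) ^ (W ^ V) = T ^ T = F

F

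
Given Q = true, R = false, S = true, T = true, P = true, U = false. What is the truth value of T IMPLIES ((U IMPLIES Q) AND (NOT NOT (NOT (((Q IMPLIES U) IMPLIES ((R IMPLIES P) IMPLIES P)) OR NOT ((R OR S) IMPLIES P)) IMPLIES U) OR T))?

U IMPLIES Q = false IMPLIES true = true
Q IMPLIES U = true IMPLIES false = false
R IMPLIES P = false IMPLIES true = true
(R IMPLIES P) IMPLIES P = true IMPLIES true = true
(Q IMPLIES U) IMPLIES ((R IMPLIES P) IMPLIES P) = false IMPLIES true = true
R OR S = false OR true = true
(R OR S) IMPLIES P = true IMPLIES true = true
NOT ((R OR S) IMPLIES P) = NOT true = false
((Q IMPLIES U) IMPLIES ((R IMPLIES P) IMPLIES P)) OR NOT ((R OR S) IMPLIES P) = true OR false = true
NOT (((Q IMPLIES U) IMPLIES ((R IMPLIES P) IMPLIES P)) OR NOT ((R OR S) IMPLIES P)) = NOT true = false
NOT (((Q IMPLIES U) IMPLIES ((R IMPLIES P) IMPLIES P)) OR NOT ((R OR S) IMPLIES P)) IMPLIES U = false IMPLIES false = true
NOT (NOT (((Q IMPLIES U) IMPLIES ((R IMPLIES P) IMPLIES P)) OR NOT ((R OR S) IMPLIES P)) IMPLIES U) = NOT true = false
NOT NOT (NOT (((Q IMPLIES U) IMPLIES ((R IMPLIES P) IMPLIES P)) OR NOT ((R OR S) IMPLIES P)) IMPLIES U) = NOT false = true
NOT NOT (NOT (((Q IMPLIES U) IMPLIES ((R IMPLIES P) IMPLIES P)) OR NOT ((R OR S) IMPLIES P)) IMPLIES U) OR T = true OR true = true
(U IMPLIES Q) AND (NOT NOT (NOT (((Q IMPLIES U) IMPLIES ((R IMPLIES P) IMPLIES P)) OR NOT ((R OR S) IMPLIES P)) IMPLIES U) OR T) = true AND true = true
T IMPLIES ((U IMPLIES Q) AND (NOT NOT (NOT (((Q IMPLIES U) IMPLIES ((R IMPLIES P) IMPLIES P)) OR NOT ((R OR S) IMPLIES P)) IMPLIES U) OR T)) = true IMPLIES true = true

true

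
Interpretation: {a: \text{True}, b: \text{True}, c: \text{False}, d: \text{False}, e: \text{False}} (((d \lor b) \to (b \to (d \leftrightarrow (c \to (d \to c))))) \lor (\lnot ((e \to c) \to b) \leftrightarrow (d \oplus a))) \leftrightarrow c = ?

Substituting a=\text{True}, b=\text{True}, c=\text{False}, d=\text{False}, e=\text{False}:
d \lor b = \text{False} \lor \text{True} = \text{True}
d \to c = \text{False} \to \text{False} = \text{True}
c \to (d \to c) = \text{False} \to \text{True} = \text{True}
d \leftrightarrow (c \to (d \to c)) = \text{False} \leftrightarrow \text{True} = \text{False}
b \to (d \leftrightarrow (c \to (d \to c))) = \text{True} \to \text{False} = \text{False}
(d \lor b) \to (b \to (d \leftrightarrow (c \to (d \to c)))) = \text{True} \to \text{False} = \text{False}
e \to c = \text{False} \to \text{False} = \text{True}
(e \to c) \to b = \text{True} \to \text{True} = \text{True}
\lnot ((e \to c) \to b) = \lnot \text{True} = \text{False}
d \oplus a = \text{False} \oplus \text{True} = \text{True}
\lnot ((e \to c) \to b) \leftrightarrow (d \oplus a) = \text{False} \leftrightarrow \text{True} = \text{False}
((d \lor b) \to (b \to (d \leftrightarrow (c \to (d \to c))))) \lor (\lnot ((e \to c) \to b) \leftrightarrow (d \oplus a)) = \text{False} \lor \text{False} = \text{False}
(((d \lor b) \to (b \to (d \leftrightarrow (c \to (d \to c))))) \lor (\lnot ((e \to c) \to b) \leftrightarrow (d \oplus a))) \leftrightarrow c = \text{False} \leftrightarrow \text{False} = \text{True}

\text{True}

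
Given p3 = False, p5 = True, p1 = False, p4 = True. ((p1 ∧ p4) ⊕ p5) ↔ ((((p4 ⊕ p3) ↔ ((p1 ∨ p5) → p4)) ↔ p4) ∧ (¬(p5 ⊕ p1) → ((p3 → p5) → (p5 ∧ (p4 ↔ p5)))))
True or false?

True

p1 ∧ p4 = False ∧ True = False
(p1 ∧ p4) ⊕ p5 = False ⊕ True = True
p4 ⊕ p3 = True ⊕ False = True
p1 ∨ p5 = False ∨ True = True
(p1 ∨ p5) → p4 = True → True = True
(p4 ⊕ p3) ↔ ((p1 ∨ p5) → p4) = True ↔ True = True
((p4 ⊕ p3) ↔ ((p1 ∨ p5) → p4)) ↔ p4 = True ↔ True = True
p5 ⊕ p1 = True ⊕ False = True
¬(p5 ⊕ p1) = ¬True = False
p3 → p5 = False → True = True
p4 ↔ p5 = True ↔ True = True
p5 ∧ (p4 ↔ p5) = True ∧ True = True
(p3 → p5) → (p5 ∧ (p4 ↔ p5)) = True → True = True
¬(p5 ⊕ p1) → ((p3 → p5) → (p5 ∧ (p4 ↔ p5))) = False → True = True
(((p4 ⊕ p3) ↔ ((p1 ∨ p5) → p4)) ↔ p4) ∧ (¬(p5 ⊕ p1) → ((p3 → p5) → (p5 ∧ (p4 ↔ p5)))) = True ∧ True = True
((p1 ∧ p4) ⊕ p5) ↔ ((((p4 ⊕ p3) ↔ ((p1 ∨ p5) → p4)) ↔ p4) ∧ (¬(p5 ⊕ p1) → ((p3 → p5) → (p5 ∧ (p4 ↔ p5))))) = True ↔ True = True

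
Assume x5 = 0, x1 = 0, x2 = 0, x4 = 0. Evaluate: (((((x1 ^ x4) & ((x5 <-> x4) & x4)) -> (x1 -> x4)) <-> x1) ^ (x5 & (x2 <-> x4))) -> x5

1

x1 ^ x4 = 0 ^ 0 = 0
x5 <-> x4 = 0 <-> 0 = 1
(x5 <-> x4) & x4 = 1 & 0 = 0
(x1 ^ x4) & ((x5 <-> x4) & x4) = 0 & 0 = 0
x1 -> x4 = 0 -> 0 = 1
((x1 ^ x4) & ((x5 <-> x4) & x4)) -> (x1 -> x4) = 0 -> 1 = 1
(((x1 ^ x4) & ((x5 <-> x4) & x4)) -> (x1 -> x4)) <-> x1 = 1 <-> 0 = 0
x2 <-> x4 = 0 <-> 0 = 1
x5 & (x2 <-> x4) = 0 & 1 = 0
((((x1 ^ x4) & ((x5 <-> x4) & x4)) -> (x1 -> x4)) <-> x1) ^ (x5 & (x2 <-> x4)) = 0 ^ 0 = 0
(((((x1 ^ x4) & ((x5 <-> x4) & x4)) -> (x1 -> x4)) <-> x1) ^ (x5 & (x2 <-> x4))) -> x5 = 0 -> 0 = 1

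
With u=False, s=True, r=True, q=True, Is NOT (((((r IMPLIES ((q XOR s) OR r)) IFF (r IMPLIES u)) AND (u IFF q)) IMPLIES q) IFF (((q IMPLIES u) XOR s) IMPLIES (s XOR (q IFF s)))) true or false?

True

q XOR s = True XOR True = False
(q XOR s) OR r = False OR True = True
r IMPLIES ((q XOR s) OR r) = True IMPLIES True = True
r IMPLIES u = True IMPLIES False = False
(r IMPLIES ((q XOR s) OR r)) IFF (r IMPLIES u) = True IFF False = False
u IFF q = False IFF True = False
((r IMPLIES ((q XOR s) OR r)) IFF (r IMPLIES u)) AND (u IFF q) = False AND False = False
(((r IMPLIES ((q XOR s) OR r)) IFF (r IMPLIES u)) AND (u IFF q)) IMPLIES q = False IMPLIES True = True
q IMPLIES u = True IMPLIES False = False
(q IMPLIES u) XOR s = False XOR True = True
q IFF s = True IFF True = True
s XOR (q IFF s) = True XOR True = False
((q IMPLIES u) XOR s) IMPLIES (s XOR (q IFF s)) = True IMPLIES False = False
((((r IMPLIES ((q XOR s) OR r)) IFF (r IMPLIES u)) AND (u IFF q)) IMPLIES q) IFF (((q IMPLIES u) XOR s) IMPLIES (s XOR (q IFF s))) = True IFF False = False
NOT (((((r IMPLIES ((q XOR s) OR r)) IFF (r IMPLIES u)) AND (u IFF q)) IMPLIES q) IFF (((q IMPLIES u) XOR s) IMPLIES (s XOR (q IFF s)))) = NOT False = True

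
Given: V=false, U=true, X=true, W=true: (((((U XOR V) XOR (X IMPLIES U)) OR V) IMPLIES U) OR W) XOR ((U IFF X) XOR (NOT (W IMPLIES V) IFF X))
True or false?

true

U XOR V = true XOR false = true
X IMPLIES U = true IMPLIES true = true
(U XOR V) XOR (X IMPLIES U) = true XOR true = false
((U XOR V) XOR (X IMPLIES U)) OR V = false OR false = false
(((U XOR V) XOR (X IMPLIES U)) OR V) IMPLIES U = false IMPLIES true = true
((((U XOR V) XOR (X IMPLIES U)) OR V) IMPLIES U) OR W = true OR true = true
U IFF X = true IFF true = true
W IMPLIES V = true IMPLIES false = false
NOT (W IMPLIES V) = NOT false = true
NOT (W IMPLIES V) IFF X = true IFF true = true
(U IFF X) XOR (NOT (W IMPLIES V) IFF X) = true XOR true = false
(((((U XOR V) XOR (X IMPLIES U)) OR V) IMPLIES U) OR W) XOR ((U IFF X) XOR (NOT (W IMPLIES V) IFF X)) = true XOR false = true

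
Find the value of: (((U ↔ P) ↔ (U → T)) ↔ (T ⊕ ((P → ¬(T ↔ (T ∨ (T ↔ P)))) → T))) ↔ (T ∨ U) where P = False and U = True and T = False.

Substituting P=False, U=True, T=False:
U ↔ P = True ↔ False = False
U → T = True → False = False
(U ↔ P) ↔ (U → T) = False ↔ False = True
T ↔ P = False ↔ False = True
T ∨ (T ↔ P) = False ∨ True = True
T ↔ (T ∨ (T ↔ P)) = False ↔ True = False
¬(T ↔ (T ∨ (T ↔ P))) = ¬False = True
P → ¬(T ↔ (T ∨ (T ↔ P))) = False → True = True
(P → ¬(T ↔ (T ∨ (T ↔ P)))) → T = True → False = False
T ⊕ ((P → ¬(T ↔ (T ∨ (T ↔ P)))) → T) = False ⊕ False = False
((U ↔ P) ↔ (U → T)) ↔ (T ⊕ ((P → ¬(T ↔ (T ∨ (T ↔ P)))) → T)) = True ↔ False = False
T ∨ U = False ∨ True = True
(((U ↔ P) ↔ (U → T)) ↔ (T ⊕ ((P → ¬(T ↔ (T ∨ (T ↔ P)))) → T))) ↔ (T ∨ U) = False ↔ True = False

False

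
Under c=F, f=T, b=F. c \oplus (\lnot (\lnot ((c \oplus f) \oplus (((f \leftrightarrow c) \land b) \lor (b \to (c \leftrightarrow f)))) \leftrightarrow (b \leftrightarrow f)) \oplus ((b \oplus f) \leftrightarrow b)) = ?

c \oplus f = F \oplus T = T
f \leftrightarrow c = T \leftrightarrow F = F
(f \leftrightarrow c) \land b = F \land F = F
c \leftrightarrow f = F \leftrightarrow T = F
b \to (c \leftrightarrow f) = F \to F = T
((f \leftrightarrow c) \land b) \lor (b \to (c \leftrightarrow f)) = F \lor T = T
(c \oplus f) \oplus (((f \leftrightarrow c) \land b) \lor (b \to (c \leftrightarrow f))) = T \oplus T = F
\lnot ((c \oplus f) \oplus (((f \leftrightarrow c) \land b) \lor (b \to (c \leftrightarrow f)))) = \lnot F = T
b \leftrightarrow f = F \leftrightarrow T = F
\lnot ((c \oplus f) \oplus (((f \leftrightarrow c) \land b) \lor (b \to (c \leftrightarrow f)))) \leftrightarrow (b \leftrightarrow f) = T \leftrightarrow F = F
\lnot (\lnot ((c \oplus f) \oplus (((f \leftrightarrow c) \land b) \lor (b \to (c \leftrightarrow f)))) \leftrightarrow (b \leftrightarrow f)) = \lnot F = T
b \oplus f = F \oplus T = T
(b \oplus f) \leftrightarrow b = T \leftrightarrow F = F
\lnot (\lnot ((c \oplus f) \oplus (((f \leftrightarrow c) \land b) \lor (b \to (c \leftrightarrow f)))) \leftrightarrow (b \leftrightarrow f)) \oplus ((b \oplus f) \leftrightarrow b) = T \oplus F = T
c \oplus (\lnot (\lnot ((c \oplus f) \oplus (((f \leftrightarrow c) \land b) \lor (b \to (c \leftrightarrow f)))) \leftrightarrow (b \leftrightarrow f)) \oplus ((b \oplus f) \leftrightarrow b)) = F \oplus T = T

T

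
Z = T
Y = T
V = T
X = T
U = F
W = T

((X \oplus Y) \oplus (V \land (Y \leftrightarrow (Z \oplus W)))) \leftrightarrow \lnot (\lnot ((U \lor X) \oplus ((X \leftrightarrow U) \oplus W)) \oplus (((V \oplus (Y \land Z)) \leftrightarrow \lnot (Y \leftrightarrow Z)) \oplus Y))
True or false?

X \oplus Y = T \oplus T = F
Z \oplus W = T \oplus T = F
Y \leftrightarrow (Z \oplus W) = T \leftrightarrow F = F
V \land (Y \leftrightarrow (Z \oplus W)) = T \land F = F
(X \oplus Y) \oplus (V \land (Y \leftrightarrow (Z \oplus W))) = F \oplus F = F
U \lor X = F \lor T = T
X \leftrightarrow U = T \leftrightarrow F = F
(X \leftrightarrow U) \oplus W = F \oplus T = T
(U \lor X) \oplus ((X \leftrightarrow U) \oplus W) = T \oplus T = F
\lnot ((U \lor X) \oplus ((X \leftrightarrow U) \oplus W)) = \lnot F = T
Y \land Z = T \land T = T
V \oplus (Y \land Z) = T \oplus T = F
Y \leftrightarrow Z = T \leftrightarrow T = T
\lnot (Y \leftrightarrow Z) = \lnot T = F
(V \oplus (Y \land Z)) \leftrightarrow \lnot (Y \leftrightarrow Z) = F \leftrightarrow F = T
((V \oplus (Y \land Z)) \leftrightarrow \lnot (Y \leftrightarrow Z)) \oplus Y = T \oplus T = F
\lnot ((U \lor X) \oplus ((X \leftrightarrow U) \oplus W)) \oplus (((V \oplus (Y \land Z)) \leftrightarrow \lnot (Y \leftrightarrow Z)) \oplus Y) = T \oplus F = T
\lnot (\lnot ((U \lor X) \oplus ((X \leftrightarrow U) \oplus W)) \oplus (((V \oplus (Y \land Z)) \leftrightarrow \lnot (Y \leftrightarrow Z)) \oplus Y)) = \lnot T = F
((X \oplus Y) \oplus (V \land (Y \leftrightarrow (Z \oplus W)))) \leftrightarrow \lnot (\lnot ((U \lor X) \oplus ((X \leftrightarrow U) \oplus W)) \oplus (((V \oplus (Y \land Z)) \leftrightarrow \lnot (Y \leftrightarrow Z)) \oplus Y)) = F \leftrightarrow F = T

T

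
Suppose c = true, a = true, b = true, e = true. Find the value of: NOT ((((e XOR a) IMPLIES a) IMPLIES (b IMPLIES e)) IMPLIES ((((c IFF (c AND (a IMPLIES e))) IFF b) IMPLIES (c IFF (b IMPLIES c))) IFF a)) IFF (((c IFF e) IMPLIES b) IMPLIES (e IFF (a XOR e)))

true

Substituting c=true, a=true, b=true, e=true:
e XOR a = true XOR true = false
(e XOR a) IMPLIES a = false IMPLIES true = true
b IMPLIES e = true IMPLIES true = true
((e XOR a) IMPLIES a) IMPLIES (b IMPLIES e) = true IMPLIES true = true
a IMPLIES e = true IMPLIES true = true
c AND (a IMPLIES e) = true AND true = true
c IFF (c AND (a IMPLIES e)) = true IFF true = true
(c IFF (c AND (a IMPLIES e))) IFF b = true IFF true = true
b IMPLIES c = true IMPLIES true = true
c IFF (b IMPLIES c) = true IFF true = true
((c IFF (c AND (a IMPLIES e))) IFF b) IMPLIES (c IFF (b IMPLIES c)) = true IMPLIES true = true
(((c IFF (c AND (a IMPLIES e))) IFF b) IMPLIES (c IFF (b IMPLIES c))) IFF a = true IFF true = true
(((e XOR a) IMPLIES a) IMPLIES (b IMPLIES e)) IMPLIES ((((c IFF (c AND (a IMPLIES e))) IFF b) IMPLIES (c IFF (b IMPLIES c))) IFF a) = true IMPLIES true = true
NOT ((((e XOR a) IMPLIES a) IMPLIES (b IMPLIES e)) IMPLIES ((((c IFF (c AND (a IMPLIES e))) IFF b) IMPLIES (c IFF (b IMPLIES c))) IFF a)) = NOT true = false
c IFF e = true IFF true = true
(c IFF e) IMPLIES b = true IMPLIES true = true
a XOR e = true XOR true = false
e IFF (a XOR e) = true IFF false = false
((c IFF e) IMPLIES b) IMPLIES (e IFF (a XOR e)) = true IMPLIES false = false
NOT ((((e XOR a) IMPLIES a) IMPLIES (b IMPLIES e)) IMPLIES ((((c IFF (c AND (a IMPLIES e))) IFF b) IMPLIES (c IFF (b IMPLIES c))) IFF a)) IFF (((c IFF e) IMPLIES b) IMPLIES (e IFF (a XOR e))) = false IFF false = true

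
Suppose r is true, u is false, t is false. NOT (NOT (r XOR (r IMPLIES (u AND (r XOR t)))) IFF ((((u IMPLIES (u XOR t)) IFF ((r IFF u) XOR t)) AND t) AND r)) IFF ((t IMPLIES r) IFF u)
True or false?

Substituting r=T, u=F, t=F:
r XOR t = T XOR F = T
u AND (r XOR t) = F AND T = F
r IMPLIES (u AND (r XOR t)) = T IMPLIES F = F
r XOR (r IMPLIES (u AND (r XOR t))) = T XOR F = T
NOT (r XOR (r IMPLIES (u AND (r XOR t)))) = NOT T = F
u XOR t = F XOR F = F
u IMPLIES (u XOR t) = F IMPLIES F = T
r IFF u = T IFF F = F
(r IFF u) XOR t = F XOR F = F
(u IMPLIES (u XOR t)) IFF ((r IFF u) XOR t) = T IFF F = F
((u IMPLIES (u XOR t)) IFF ((r IFF u) XOR t)) AND t = F AND F = F
(((u IMPLIES (u XOR t)) IFF ((r IFF u) XOR t)) AND t) AND r = F AND T = F
NOT (r XOR (r IMPLIES (u AND (r XOR t)))) IFF ((((u IMPLIES (u XOR t)) IFF ((r IFF u) XOR t)) AND t) AND r) = F IFF F = T
NOT (NOT (r XOR (r IMPLIES (u AND (r XOR t)))) IFF ((((u IMPLIES (u XOR t)) IFF ((r IFF u) XOR t)) AND t) AND r)) = NOT T = F
t IMPLIES r = F IMPLIES T = T
(t IMPLIES r) IFF u = T IFF F = F
NOT (NOT (r XOR (r IMPLIES (u AND (r XOR t)))) IFF ((((u IMPLIES (u XOR t)) IFF ((r IFF u) XOR t)) AND t) AND r)) IFF ((t IMPLIES r) IFF u) = F IFF F = T

T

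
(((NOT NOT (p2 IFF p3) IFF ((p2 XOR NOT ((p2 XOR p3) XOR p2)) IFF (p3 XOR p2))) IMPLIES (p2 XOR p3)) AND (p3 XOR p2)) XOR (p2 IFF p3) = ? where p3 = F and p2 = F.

Substituting p3=F, p2=F:
p2 IFF p3 = F IFF F = T
NOT (p2 IFF p3) = NOT T = F
NOT NOT (p2 IFF p3) = NOT F = T
p2 XOR p3 = F XOR F = F
(p2 XOR p3) XOR p2 = F XOR F = F
NOT ((p2 XOR p3) XOR p2) = NOT F = T
p2 XOR NOT ((p2 XOR p3) XOR p2) = F XOR T = T
p3 XOR p2 = F XOR F = F
(p2 XOR NOT ((p2 XOR p3) XOR p2)) IFF (p3 XOR p2) = T IFF F = F
NOT NOT (p2 IFF p3) IFF ((p2 XOR NOT ((p2 XOR p3) XOR p2)) IFF (p3 XOR p2)) = T IFF F = F
p2 XOR p3 = F XOR F = F
(NOT NOT (p2 IFF p3) IFF ((p2 XOR NOT ((p2 XOR p3) XOR p2)) IFF (p3 XOR p2))) IMPLIES (p2 XOR p3) = F IMPLIES F = T
p3 XOR p2 = F XOR F = F
((NOT NOT (p2 IFF p3) IFF ((p2 XOR NOT ((p2 XOR p3) XOR p2)) IFF (p3 XOR p2))) IMPLIES (p2 XOR p3)) AND (p3 XOR p2) = T AND F = F
p2 IFF p3 = F IFF F = T
(((NOT NOT (p2 IFF p3) IFF ((p2 XOR NOT ((p2 XOR p3) XOR p2)) IFF (p3 XOR p2))) IMPLIES (p2 XOR p3)) AND (p3 XOR p2)) XOR (p2 IFF p3) = F XOR T = T

T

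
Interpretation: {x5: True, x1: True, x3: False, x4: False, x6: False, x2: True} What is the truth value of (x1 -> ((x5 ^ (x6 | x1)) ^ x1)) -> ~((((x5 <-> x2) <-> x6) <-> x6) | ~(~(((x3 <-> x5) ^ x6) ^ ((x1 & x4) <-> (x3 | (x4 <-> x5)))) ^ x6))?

False

Substituting x5=True, x1=True, x3=False, x4=False, x6=False, x2=True:
x6 | x1 = False | True = True
x5 ^ (x6 | x1) = True ^ True = False
(x5 ^ (x6 | x1)) ^ x1 = False ^ True = True
x1 -> ((x5 ^ (x6 | x1)) ^ x1) = True -> True = True
x5 <-> x2 = True <-> True = True
(x5 <-> x2) <-> x6 = True <-> False = False
((x5 <-> x2) <-> x6) <-> x6 = False <-> False = True
x3 <-> x5 = False <-> True = False
(x3 <-> x5) ^ x6 = False ^ False = False
x1 & x4 = True & False = False
x4 <-> x5 = False <-> True = False
x3 | (x4 <-> x5) = False | False = False
(x1 & x4) <-> (x3 | (x4 <-> x5)) = False <-> False = True
((x3 <-> x5) ^ x6) ^ ((x1 & x4) <-> (x3 | (x4 <-> x5))) = False ^ True = True
~(((x3 <-> x5) ^ x6) ^ ((x1 & x4) <-> (x3 | (x4 <-> x5)))) = ~True = False
~(((x3 <-> x5) ^ x6) ^ ((x1 & x4) <-> (x3 | (x4 <-> x5)))) ^ x6 = False ^ False = False
~(~(((x3 <-> x5) ^ x6) ^ ((x1 & x4) <-> (x3 | (x4 <-> x5)))) ^ x6) = ~False = True
(((x5 <-> x2) <-> x6) <-> x6) | ~(~(((x3 <-> x5) ^ x6) ^ ((x1 & x4) <-> (x3 | (x4 <-> x5)))) ^ x6) = True | True = True
~((((x5 <-> x2) <-> x6) <-> x6) | ~(~(((x3 <-> x5) ^ x6) ^ ((x1 & x4) <-> (x3 | (x4 <-> x5)))) ^ x6)) = ~True = False
(x1 -> ((x5 ^ (x6 | x1)) ^ x1)) -> ~((((x5 <-> x2) <-> x6) <-> x6) | ~(~(((x3 <-> x5) ^ x6) ^ ((x1 & x4) <-> (x3 | (x4 <-> x5)))) ^ x6)) = True -> False = False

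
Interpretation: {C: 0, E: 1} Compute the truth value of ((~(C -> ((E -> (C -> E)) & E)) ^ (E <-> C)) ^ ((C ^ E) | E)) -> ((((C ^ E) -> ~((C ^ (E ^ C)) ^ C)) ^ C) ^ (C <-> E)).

0

Substituting C=0, E=1:
C -> E = 0 -> 1 = 1
E -> (C -> E) = 1 -> 1 = 1
(E -> (C -> E)) & E = 1 & 1 = 1
C -> ((E -> (C -> E)) & E) = 0 -> 1 = 1
~(C -> ((E -> (C -> E)) & E)) = ~1 = 0
E <-> C = 1 <-> 0 = 0
~(C -> ((E -> (C -> E)) & E)) ^ (E <-> C) = 0 ^ 0 = 0
C ^ E = 0 ^ 1 = 1
(C ^ E) | E = 1 | 1 = 1
(~(C -> ((E -> (C -> E)) & E)) ^ (E <-> C)) ^ ((C ^ E) | E) = 0 ^ 1 = 1
C ^ E = 0 ^ 1 = 1
E ^ C = 1 ^ 0 = 1
C ^ (E ^ C) = 0 ^ 1 = 1
(C ^ (E ^ C)) ^ C = 1 ^ 0 = 1
~((C ^ (E ^ C)) ^ C) = ~1 = 0
(C ^ E) -> ~((C ^ (E ^ C)) ^ C) = 1 -> 0 = 0
((C ^ E) -> ~((C ^ (E ^ C)) ^ C)) ^ C = 0 ^ 0 = 0
C <-> E = 0 <-> 1 = 0
(((C ^ E) -> ~((C ^ (E ^ C)) ^ C)) ^ C) ^ (C <-> E) = 0 ^ 0 = 0
((~(C -> ((E -> (C -> E)) & E)) ^ (E <-> C)) ^ ((C ^ E) | E)) -> ((((C ^ E) -> ~((C ^ (E ^ C)) ^ C)) ^ C) ^ (C <-> E)) = 1 -> 0 = 0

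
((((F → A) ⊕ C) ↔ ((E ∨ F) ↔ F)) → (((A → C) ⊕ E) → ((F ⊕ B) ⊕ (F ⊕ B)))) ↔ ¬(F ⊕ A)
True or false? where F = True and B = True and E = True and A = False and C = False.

F → A = True → False = False
(F → A) ⊕ C = False ⊕ False = False
E ∨ F = True ∨ True = True
(E ∨ F) ↔ F = True ↔ True = True
((F → A) ⊕ C) ↔ ((E ∨ F) ↔ F) = False ↔ True = False
A → C = False → False = True
(A → C) ⊕ E = True ⊕ True = False
F ⊕ B = True ⊕ True = False
F ⊕ B = True ⊕ True = False
(F ⊕ B) ⊕ (F ⊕ B) = False ⊕ False = False
((A → C) ⊕ E) → ((F ⊕ B) ⊕ (F ⊕ B)) = False → False = True
(((F → A) ⊕ C) ↔ ((E ∨ F) ↔ F)) → (((A → C) ⊕ E) → ((F ⊕ B) ⊕ (F ⊕ B))) = False → True = True
F ⊕ A = True ⊕ False = True
¬(F ⊕ A) = ¬True = False
((((F → A) ⊕ C) ↔ ((E ∨ F) ↔ F)) → (((A → C) ⊕ E) → ((F ⊕ B) ⊕ (F ⊕ B)))) ↔ ¬(F ⊕ A) = True ↔ False = False

False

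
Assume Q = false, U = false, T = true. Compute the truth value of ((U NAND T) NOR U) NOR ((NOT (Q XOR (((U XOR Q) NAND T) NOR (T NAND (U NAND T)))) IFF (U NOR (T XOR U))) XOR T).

false

Substituting Q=false, U=false, T=true:
U NAND T = false NAND true = true
(U NAND T) NOR U = true NOR false = false
U XOR Q = false XOR false = false
(U XOR Q) NAND T = false NAND true = true
U NAND T = false NAND true = true
T NAND (U NAND T) = true NAND true = false
((U XOR Q) NAND T) NOR (T NAND (U NAND T)) = true NOR false = false
Q XOR (((U XOR Q) NAND T) NOR (T NAND (U NAND T))) = false XOR false = false
NOT (Q XOR (((U XOR Q) NAND T) NOR (T NAND (U NAND T)))) = NOT false = true
T XOR U = true XOR false = true
U NOR (T XOR U) = false NOR true = false
NOT (Q XOR (((U XOR Q) NAND T) NOR (T NAND (U NAND T)))) IFF (U NOR (T XOR U)) = true IFF false = false
(NOT (Q XOR (((U XOR Q) NAND T) NOR (T NAND (U NAND T)))) IFF (U NOR (T XOR U))) XOR T = false XOR true = true
((U NAND T) NOR U) NOR ((NOT (Q XOR (((U XOR Q) NAND T) NOR (T NAND (U NAND T)))) IFF (U NOR (T XOR U))) XOR T) = false NOR true = false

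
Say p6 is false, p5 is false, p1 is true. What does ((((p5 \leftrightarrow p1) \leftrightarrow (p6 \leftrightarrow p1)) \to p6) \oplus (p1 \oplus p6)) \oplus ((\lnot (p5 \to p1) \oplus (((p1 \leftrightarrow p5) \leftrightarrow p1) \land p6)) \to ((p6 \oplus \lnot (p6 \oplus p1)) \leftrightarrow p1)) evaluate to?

p5 \leftrightarrow p1 = F \leftrightarrow T = F
p6 \leftrightarrow p1 = F \leftrightarrow T = F
(p5 \leftrightarrow p1) \leftrightarrow (p6 \leftrightarrow p1) = F \leftrightarrow F = T
((p5 \leftrightarrow p1) \leftrightarrow (p6 \leftrightarrow p1)) \to p6 = T \to F = F
p1 \oplus p6 = T \oplus F = T
(((p5 \leftrightarrow p1) \leftrightarrow (p6 \leftrightarrow p1)) \to p6) \oplus (p1 \oplus p6) = F \oplus T = T
p5 \to p1 = F \to T = T
\lnot (p5 \to p1) = \lnot T = F
p1 \leftrightarrow p5 = T \leftrightarrow F = F
(p1 \leftrightarrow p5) \leftrightarrow p1 = F \leftrightarrow T = F
((p1 \leftrightarrow p5) \leftrightarrow p1) \land p6 = F \land F = F
\lnot (p5 \to p1) \oplus (((p1 \leftrightarrow p5) \leftrightarrow p1) \land p6) = F \oplus F = F
p6 \oplus p1 = F \oplus T = T
\lnot (p6 \oplus p1) = \lnot T = F
p6 \oplus \lnot (p6 \oplus p1) = F \oplus F = F
(p6 \oplus \lnot (p6 \oplus p1)) \leftrightarrow p1 = F \leftrightarrow T = F
(\lnot (p5 \to p1) \oplus (((p1 \leftrightarrow p5) \leftrightarrow p1) \land p6)) \to ((p6 \oplus \lnot (p6 \oplus p1)) \leftrightarrow p1) = F \to F = T
((((p5 \leftrightarrow p1) \leftrightarrow (p6 \leftrightarrow p1)) \to p6) \oplus (p1 \oplus p6)) \oplus ((\lnot (p5 \to p1) \oplus (((p1 \leftrightarrow p5) \leftrightarrow p1) \land p6)) \to ((p6 \oplus \lnot (p6 \oplus p1)) \leftrightarrow p1)) = T \oplus T = F

F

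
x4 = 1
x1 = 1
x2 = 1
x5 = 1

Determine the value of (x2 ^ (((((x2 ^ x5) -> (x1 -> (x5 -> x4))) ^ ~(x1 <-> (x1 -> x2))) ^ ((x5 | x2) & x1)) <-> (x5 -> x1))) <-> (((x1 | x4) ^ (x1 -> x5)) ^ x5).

x2 ^ x5 = 1 ^ 1 = 0
x5 -> x4 = 1 -> 1 = 1
x1 -> (x5 -> x4) = 1 -> 1 = 1
(x2 ^ x5) -> (x1 -> (x5 -> x4)) = 0 -> 1 = 1
x1 -> x2 = 1 -> 1 = 1
x1 <-> (x1 -> x2) = 1 <-> 1 = 1
~(x1 <-> (x1 -> x2)) = ~1 = 0
((x2 ^ x5) -> (x1 -> (x5 -> x4))) ^ ~(x1 <-> (x1 -> x2)) = 1 ^ 0 = 1
x5 | x2 = 1 | 1 = 1
(x5 | x2) & x1 = 1 & 1 = 1
(((x2 ^ x5) -> (x1 -> (x5 -> x4))) ^ ~(x1 <-> (x1 -> x2))) ^ ((x5 | x2) & x1) = 1 ^ 1 = 0
x5 -> x1 = 1 -> 1 = 1
((((x2 ^ x5) -> (x1 -> (x5 -> x4))) ^ ~(x1 <-> (x1 -> x2))) ^ ((x5 | x2) & x1)) <-> (x5 -> x1) = 0 <-> 1 = 0
x2 ^ (((((x2 ^ x5) -> (x1 -> (x5 -> x4))) ^ ~(x1 <-> (x1 -> x2))) ^ ((x5 | x2) & x1)) <-> (x5 -> x1)) = 1 ^ 0 = 1
x1 | x4 = 1 | 1 = 1
x1 -> x5 = 1 -> 1 = 1
(x1 | x4) ^ (x1 -> x5) = 1 ^ 1 = 0
((x1 | x4) ^ (x1 -> x5)) ^ x5 = 0 ^ 1 = 1
(x2 ^ (((((x2 ^ x5) -> (x1 -> (x5 -> x4))) ^ ~(x1 <-> (x1 -> x2))) ^ ((x5 | x2) & x1)) <-> (x5 -> x1))) <-> (((x1 | x4) ^ (x1 -> x5)) ^ x5) = 1 <-> 1 = 1

1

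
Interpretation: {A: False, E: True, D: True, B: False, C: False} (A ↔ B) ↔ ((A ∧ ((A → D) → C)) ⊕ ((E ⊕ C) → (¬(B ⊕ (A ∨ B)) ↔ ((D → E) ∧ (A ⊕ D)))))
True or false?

A ↔ B = False ↔ False = True
A → D = False → True = True
(A → D) → C = True → False = False
A ∧ ((A → D) → C) = False ∧ False = False
E ⊕ C = True ⊕ False = True
A ∨ B = False ∨ False = False
B ⊕ (A ∨ B) = False ⊕ False = False
¬(B ⊕ (A ∨ B)) = ¬False = True
D → E = True → True = True
A ⊕ D = False ⊕ True = True
(D → E) ∧ (A ⊕ D) = True ∧ True = True
¬(B ⊕ (A ∨ B)) ↔ ((D → E) ∧ (A ⊕ D)) = True ↔ True = True
(E ⊕ C) → (¬(B ⊕ (A ∨ B)) ↔ ((D → E) ∧ (A ⊕ D))) = True → True = True
(A ∧ ((A → D) → C)) ⊕ ((E ⊕ C) → (¬(B ⊕ (A ∨ B)) ↔ ((D → E) ∧ (A ⊕ D)))) = False ⊕ True = True
(A ↔ B) ↔ ((A ∧ ((A → D) → C)) ⊕ ((E ⊕ C) → (¬(B ⊕ (A ∨ B)) ↔ ((D → E) ∧ (A ⊕ D))))) = True ↔ True = True

True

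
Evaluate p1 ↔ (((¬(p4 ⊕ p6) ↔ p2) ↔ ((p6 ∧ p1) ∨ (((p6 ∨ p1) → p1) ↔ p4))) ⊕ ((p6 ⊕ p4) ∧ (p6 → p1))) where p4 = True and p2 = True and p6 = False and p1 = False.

p4 ⊕ p6 = True ⊕ False = True
¬(p4 ⊕ p6) = ¬True = False
¬(p4 ⊕ p6) ↔ p2 = False ↔ True = False
p6 ∧ p1 = False ∧ False = False
p6 ∨ p1 = False ∨ False = False
(p6 ∨ p1) → p1 = False → False = True
((p6 ∨ p1) → p1) ↔ p4 = True ↔ True = True
(p6 ∧ p1) ∨ (((p6 ∨ p1) → p1) ↔ p4) = False ∨ True = True
(¬(p4 ⊕ p6) ↔ p2) ↔ ((p6 ∧ p1) ∨ (((p6 ∨ p1) → p1) ↔ p4)) = False ↔ True = False
p6 ⊕ p4 = False ⊕ True = True
p6 → p1 = False → False = True
(p6 ⊕ p4) ∧ (p6 → p1) = True ∧ True = True
((¬(p4 ⊕ p6) ↔ p2) ↔ ((p6 ∧ p1) ∨ (((p6 ∨ p1) → p1) ↔ p4))) ⊕ ((p6 ⊕ p4) ∧ (p6 → p1)) = False ⊕ True = True
p1 ↔ (((¬(p4 ⊕ p6) ↔ p2) ↔ ((p6 ∧ p1) ∨ (((p6 ∨ p1) → p1) ↔ p4))) ⊕ ((p6 ⊕ p4) ∧ (p6 → p1))) = False ↔ True = False

False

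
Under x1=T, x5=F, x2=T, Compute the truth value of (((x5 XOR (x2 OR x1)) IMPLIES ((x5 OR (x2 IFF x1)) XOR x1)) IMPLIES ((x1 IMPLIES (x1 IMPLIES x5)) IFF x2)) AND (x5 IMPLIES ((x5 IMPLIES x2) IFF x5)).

T

Substituting x1=T, x5=F, x2=T:
x2 OR x1 = T OR T = T
x5 XOR (x2 OR x1) = F XOR T = T
x2 IFF x1 = T IFF T = T
x5 OR (x2 IFF x1) = F OR T = T
(x5 OR (x2 IFF x1)) XOR x1 = T XOR T = F
(x5 XOR (x2 OR x1)) IMPLIES ((x5 OR (x2 IFF x1)) XOR x1) = T IMPLIES F = F
x1 IMPLIES x5 = T IMPLIES F = F
x1 IMPLIES (x1 IMPLIES x5) = T IMPLIES F = F
(x1 IMPLIES (x1 IMPLIES x5)) IFF x2 = F IFF T = F
((x5 XOR (x2 OR x1)) IMPLIES ((x5 OR (x2 IFF x1)) XOR x1)) IMPLIES ((x1 IMPLIES (x1 IMPLIES x5)) IFF x2) = F IMPLIES F = T
x5 IMPLIES x2 = F IMPLIES T = T
(x5 IMPLIES x2) IFF x5 = T IFF F = F
x5 IMPLIES ((x5 IMPLIES x2) IFF x5) = F IMPLIES F = T
(((x5 XOR (x2 OR x1)) IMPLIES ((x5 OR (x2 IFF x1)) XOR x1)) IMPLIES ((x1 IMPLIES (x1 IMPLIES x5)) IFF x2)) AND (x5 IMPLIES ((x5 IMPLIES x2) IFF x5)) = T AND T = T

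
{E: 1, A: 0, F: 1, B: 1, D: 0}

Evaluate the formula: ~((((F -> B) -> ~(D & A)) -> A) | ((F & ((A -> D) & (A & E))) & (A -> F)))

F -> B = 1 -> 1 = 1
D & A = 0 & 0 = 0
~(D & A) = ~0 = 1
(F -> B) -> ~(D & A) = 1 -> 1 = 1
((F -> B) -> ~(D & A)) -> A = 1 -> 0 = 0
A -> D = 0 -> 0 = 1
A & E = 0 & 1 = 0
(A -> D) & (A & E) = 1 & 0 = 0
F & ((A -> D) & (A & E)) = 1 & 0 = 0
A -> F = 0 -> 1 = 1
(F & ((A -> D) & (A & E))) & (A -> F) = 0 & 1 = 0
(((F -> B) -> ~(D & A)) -> A) | ((F & ((A -> D) & (A & E))) & (A -> F)) = 0 | 0 = 0
~((((F -> B) -> ~(D & A)) -> A) | ((F & ((A -> D) & (A & E))) & (A -> F))) = ~0 = 1

1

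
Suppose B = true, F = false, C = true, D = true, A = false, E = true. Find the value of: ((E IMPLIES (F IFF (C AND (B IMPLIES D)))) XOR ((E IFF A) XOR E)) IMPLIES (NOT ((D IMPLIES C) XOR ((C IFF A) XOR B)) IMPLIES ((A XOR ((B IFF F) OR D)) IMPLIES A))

false

Substituting B=true, F=false, C=true, D=true, A=false, E=true:
B IMPLIES D = true IMPLIES true = true
C AND (B IMPLIES D) = true AND true = true
F IFF (C AND (B IMPLIES D)) = false IFF true = false
E IMPLIES (F IFF (C AND (B IMPLIES D))) = true IMPLIES false = false
E IFF A = true IFF false = false
(E IFF A) XOR E = false XOR true = true
(E IMPLIES (F IFF (C AND (B IMPLIES D)))) XOR ((E IFF A) XOR E) = false XOR true = true
D IMPLIES C = true IMPLIES true = true
C IFF A = true IFF false = false
(C IFF A) XOR B = false XOR true = true
(D IMPLIES C) XOR ((C IFF A) XOR B) = true XOR true = false
NOT ((D IMPLIES C) XOR ((C IFF A) XOR B)) = NOT false = true
B IFF F = true IFF false = false
(B IFF F) OR D = false OR true = true
A XOR ((B IFF F) OR D) = false XOR true = true
(A XOR ((B IFF F) OR D)) IMPLIES A = true IMPLIES false = false
NOT ((D IMPLIES C) XOR ((C IFF A) XOR B)) IMPLIES ((A XOR ((B IFF F) OR D)) IMPLIES A) = true IMPLIES false = false
((E IMPLIES (F IFF (C AND (B IMPLIES D)))) XOR ((E IFF A) XOR E)) IMPLIES (NOT ((D IMPLIES C) XOR ((C IFF A) XOR B)) IMPLIES ((A XOR ((B IFF F) OR D)) IMPLIES A)) = true IMPLIES false = false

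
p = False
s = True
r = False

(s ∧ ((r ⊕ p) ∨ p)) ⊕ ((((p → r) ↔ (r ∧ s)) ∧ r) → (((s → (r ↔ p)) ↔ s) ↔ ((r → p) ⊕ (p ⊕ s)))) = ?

r ⊕ p = False ⊕ False = False
(r ⊕ p) ∨ p = False ∨ False = False
s ∧ ((r ⊕ p) ∨ p) = True ∧ False = False
p → r = False → False = True
r ∧ s = False ∧ True = False
(p → r) ↔ (r ∧ s) = True ↔ False = False
((p → r) ↔ (r ∧ s)) ∧ r = False ∧ False = False
r ↔ p = False ↔ False = True
s → (r ↔ p) = True → True = True
(s → (r ↔ p)) ↔ s = True ↔ True = True
r → p = False → False = True
p ⊕ s = False ⊕ True = True
(r → p) ⊕ (p ⊕ s) = True ⊕ True = False
((s → (r ↔ p)) ↔ s) ↔ ((r → p) ⊕ (p ⊕ s)) = True ↔ False = False
(((p → r) ↔ (r ∧ s)) ∧ r) → (((s → (r ↔ p)) ↔ s) ↔ ((r → p) ⊕ (p ⊕ s))) = False → False = True
(s ∧ ((r ⊕ p) ∨ p)) ⊕ ((((p → r) ↔ (r ∧ s)) ∧ r) → (((s → (r ↔ p)) ↔ s) ↔ ((r → p) ⊕ (p ⊕ s)))) = False ⊕ True = True

True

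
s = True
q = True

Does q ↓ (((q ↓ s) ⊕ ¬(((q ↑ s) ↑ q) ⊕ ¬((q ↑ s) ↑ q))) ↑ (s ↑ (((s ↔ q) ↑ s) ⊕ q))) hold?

Substituting s=True, q=True:
q ↓ s = True ↓ True = False
q ↑ s = True ↑ True = False
(q ↑ s) ↑ q = False ↑ True = True
q ↑ s = True ↑ True = False
(q ↑ s) ↑ q = False ↑ True = True
¬((q ↑ s) ↑ q) = ¬True = False
((q ↑ s) ↑ q) ⊕ ¬((q ↑ s) ↑ q) = True ⊕ False = True
¬(((q ↑ s) ↑ q) ⊕ ¬((q ↑ s) ↑ q)) = ¬True = False
(q ↓ s) ⊕ ¬(((q ↑ s) ↑ q) ⊕ ¬((q ↑ s) ↑ q)) = False ⊕ False = False
s ↔ q = True ↔ True = True
(s ↔ q) ↑ s = True ↑ True = False
((s ↔ q) ↑ s) ⊕ q = False ⊕ True = True
s ↑ (((s ↔ q) ↑ s) ⊕ q) = True ↑ True = False
((q ↓ s) ⊕ ¬(((q ↑ s) ↑ q) ⊕ ¬((q ↑ s) ↑ q))) ↑ (s ↑ (((s ↔ q) ↑ s) ⊕ q)) = False ↑ False = True
q ↓ (((q ↓ s) ⊕ ¬(((q ↑ s) ↑ q) ⊕ ¬((q ↑ s) ↑ q))) ↑ (s ↑ (((s ↔ q) ↑ s) ⊕ q))) = True ↓ True = False

False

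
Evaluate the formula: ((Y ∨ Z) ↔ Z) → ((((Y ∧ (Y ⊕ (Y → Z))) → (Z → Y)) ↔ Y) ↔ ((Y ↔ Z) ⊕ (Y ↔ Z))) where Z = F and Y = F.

Substituting Z=F, Y=F:
Y ∨ Z = F ∨ F = F
(Y ∨ Z) ↔ Z = F ↔ F = T
Y → Z = F → F = T
Y ⊕ (Y → Z) = F ⊕ T = T
Y ∧ (Y ⊕ (Y → Z)) = F ∧ T = F
Z → Y = F → F = T
(Y ∧ (Y ⊕ (Y → Z))) → (Z → Y) = F → T = T
((Y ∧ (Y ⊕ (Y → Z))) → (Z → Y)) ↔ Y = T ↔ F = F
Y ↔ Z = F ↔ F = T
Y ↔ Z = F ↔ F = T
(Y ↔ Z) ⊕ (Y ↔ Z) = T ⊕ T = F
(((Y ∧ (Y ⊕ (Y → Z))) → (Z → Y)) ↔ Y) ↔ ((Y ↔ Z) ⊕ (Y ↔ Z)) = F ↔ F = T
((Y ∨ Z) ↔ Z) → ((((Y ∧ (Y ⊕ (Y → Z))) → (Z → Y)) ↔ Y) ↔ ((Y ↔ Z) ⊕ (Y ↔ Z))) = T → T = T

T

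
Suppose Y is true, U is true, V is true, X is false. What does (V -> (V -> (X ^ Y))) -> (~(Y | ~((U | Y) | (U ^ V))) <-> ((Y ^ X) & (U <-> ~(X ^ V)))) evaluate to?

X ^ Y = F ^ T = T
V -> (X ^ Y) = T -> T = T
V -> (V -> (X ^ Y)) = T -> T = T
U | Y = T | T = T
U ^ V = T ^ T = F
(U | Y) | (U ^ V) = T | F = T
~((U | Y) | (U ^ V)) = ~T = F
Y | ~((U | Y) | (U ^ V)) = T | F = T
~(Y | ~((U | Y) | (U ^ V))) = ~T = F
Y ^ X = T ^ F = T
X ^ V = F ^ T = T
~(X ^ V) = ~T = F
U <-> ~(X ^ V) = T <-> F = F
(Y ^ X) & (U <-> ~(X ^ V)) = T & F = F
~(Y | ~((U | Y) | (U ^ V))) <-> ((Y ^ X) & (U <-> ~(X ^ V))) = F <-> F = T
(V -> (V -> (X ^ Y))) -> (~(Y | ~((U | Y) | (U ^ V))) <-> ((Y ^ X) & (U <-> ~(X ^ V)))) = T -> T = T

T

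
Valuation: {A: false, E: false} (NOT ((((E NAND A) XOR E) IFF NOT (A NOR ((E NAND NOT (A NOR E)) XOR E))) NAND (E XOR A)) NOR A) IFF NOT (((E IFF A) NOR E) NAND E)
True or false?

false

Substituting A=false, E=false:
E NAND A = false NAND false = true
(E NAND A) XOR E = true XOR false = true
A NOR E = false NOR false = true
NOT (A NOR E) = NOT true = false
E NAND NOT (A NOR E) = false NAND false = true
(E NAND NOT (A NOR E)) XOR E = true XOR false = true
A NOR ((E NAND NOT (A NOR E)) XOR E) = false NOR true = false
NOT (A NOR ((E NAND NOT (A NOR E)) XOR E)) = NOT false = true
((E NAND A) XOR E) IFF NOT (A NOR ((E NAND NOT (A NOR E)) XOR E)) = true IFF true = true
E XOR A = false XOR false = false
(((E NAND A) XOR E) IFF NOT (A NOR ((E NAND NOT (A NOR E)) XOR E))) NAND (E XOR A) = true NAND false = true
NOT ((((E NAND A) XOR E) IFF NOT (A NOR ((E NAND NOT (A NOR E)) XOR E))) NAND (E XOR A)) = NOT true = false
NOT ((((E NAND A) XOR E) IFF NOT (A NOR ((E NAND NOT (A NOR E)) XOR E))) NAND (E XOR A)) NOR A = false NOR false = true
E IFF A = false IFF false = true
(E IFF A) NOR E = true NOR false = false
((E IFF A) NOR E) NAND E = false NAND false = true
NOT (((E IFF A) NOR E) NAND E) = NOT true = false
(NOT ((((E NAND A) XOR E) IFF NOT (A NOR ((E NAND NOT (A NOR E)) XOR E))) NAND (E XOR A)) NOR A) IFF NOT (((E IFF A) NOR E) NAND E) = true IFF false = false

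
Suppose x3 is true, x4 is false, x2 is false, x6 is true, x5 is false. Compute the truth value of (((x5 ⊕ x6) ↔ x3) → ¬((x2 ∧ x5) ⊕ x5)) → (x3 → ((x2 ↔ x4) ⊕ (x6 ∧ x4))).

Substituting x3=True, x4=False, x2=False, x6=True, x5=False:
x5 ⊕ x6 = False ⊕ True = True
(x5 ⊕ x6) ↔ x3 = True ↔ True = True
x2 ∧ x5 = False ∧ False = False
(x2 ∧ x5) ⊕ x5 = False ⊕ False = False
¬((x2 ∧ x5) ⊕ x5) = ¬False = True
((x5 ⊕ x6) ↔ x3) → ¬((x2 ∧ x5) ⊕ x5) = True → True = True
x2 ↔ x4 = False ↔ False = True
x6 ∧ x4 = True ∧ False = False
(x2 ↔ x4) ⊕ (x6 ∧ x4) = True ⊕ False = True
x3 → ((x2 ↔ x4) ⊕ (x6 ∧ x4)) = True → True = True
(((x5 ⊕ x6) ↔ x3) → ¬((x2 ∧ x5) ⊕ x5)) → (x3 → ((x2 ↔ x4) ⊕ (x6 ∧ x4))) = True → True = True

True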